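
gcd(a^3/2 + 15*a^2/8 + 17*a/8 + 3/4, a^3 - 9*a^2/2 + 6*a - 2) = 1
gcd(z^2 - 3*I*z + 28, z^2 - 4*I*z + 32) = z + 4*I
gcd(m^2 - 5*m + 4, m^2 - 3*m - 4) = m - 4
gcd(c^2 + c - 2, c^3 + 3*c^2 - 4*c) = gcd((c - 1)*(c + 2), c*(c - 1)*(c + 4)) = c - 1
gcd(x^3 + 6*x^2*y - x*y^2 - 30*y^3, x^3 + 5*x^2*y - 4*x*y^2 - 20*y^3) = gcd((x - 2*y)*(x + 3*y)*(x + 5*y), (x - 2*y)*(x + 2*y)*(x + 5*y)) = x^2 + 3*x*y - 10*y^2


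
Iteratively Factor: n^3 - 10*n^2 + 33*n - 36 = (n - 3)*(n^2 - 7*n + 12) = (n - 4)*(n - 3)*(n - 3)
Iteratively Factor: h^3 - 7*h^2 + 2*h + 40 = (h - 4)*(h^2 - 3*h - 10) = (h - 5)*(h - 4)*(h + 2)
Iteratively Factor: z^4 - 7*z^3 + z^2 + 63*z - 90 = (z + 3)*(z^3 - 10*z^2 + 31*z - 30) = (z - 5)*(z + 3)*(z^2 - 5*z + 6) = (z - 5)*(z - 2)*(z + 3)*(z - 3)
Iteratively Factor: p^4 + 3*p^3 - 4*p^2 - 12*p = (p - 2)*(p^3 + 5*p^2 + 6*p) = (p - 2)*(p + 3)*(p^2 + 2*p) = (p - 2)*(p + 2)*(p + 3)*(p)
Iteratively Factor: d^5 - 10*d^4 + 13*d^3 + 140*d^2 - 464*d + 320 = (d + 4)*(d^4 - 14*d^3 + 69*d^2 - 136*d + 80) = (d - 4)*(d + 4)*(d^3 - 10*d^2 + 29*d - 20) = (d - 5)*(d - 4)*(d + 4)*(d^2 - 5*d + 4) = (d - 5)*(d - 4)^2*(d + 4)*(d - 1)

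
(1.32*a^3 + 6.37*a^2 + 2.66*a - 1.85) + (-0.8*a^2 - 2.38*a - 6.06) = 1.32*a^3 + 5.57*a^2 + 0.28*a - 7.91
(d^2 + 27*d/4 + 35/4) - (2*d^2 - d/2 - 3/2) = -d^2 + 29*d/4 + 41/4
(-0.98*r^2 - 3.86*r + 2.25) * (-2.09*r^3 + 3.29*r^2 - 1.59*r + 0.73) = 2.0482*r^5 + 4.8432*r^4 - 15.8437*r^3 + 12.8245*r^2 - 6.3953*r + 1.6425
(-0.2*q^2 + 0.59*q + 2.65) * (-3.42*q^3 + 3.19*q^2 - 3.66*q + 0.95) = 0.684*q^5 - 2.6558*q^4 - 6.4489*q^3 + 6.1041*q^2 - 9.1385*q + 2.5175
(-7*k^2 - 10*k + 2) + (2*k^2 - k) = -5*k^2 - 11*k + 2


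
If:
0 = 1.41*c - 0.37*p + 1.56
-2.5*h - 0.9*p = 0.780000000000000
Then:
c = 0.26241134751773*p - 1.1063829787234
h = -0.36*p - 0.312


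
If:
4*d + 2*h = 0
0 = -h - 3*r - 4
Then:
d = 3*r/2 + 2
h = -3*r - 4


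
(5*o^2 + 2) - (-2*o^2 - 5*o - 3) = 7*o^2 + 5*o + 5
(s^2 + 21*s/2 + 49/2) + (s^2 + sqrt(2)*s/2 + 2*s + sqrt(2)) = 2*s^2 + sqrt(2)*s/2 + 25*s/2 + sqrt(2) + 49/2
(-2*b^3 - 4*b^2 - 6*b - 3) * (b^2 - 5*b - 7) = -2*b^5 + 6*b^4 + 28*b^3 + 55*b^2 + 57*b + 21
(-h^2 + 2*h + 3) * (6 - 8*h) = 8*h^3 - 22*h^2 - 12*h + 18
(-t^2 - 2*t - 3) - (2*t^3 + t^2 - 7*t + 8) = -2*t^3 - 2*t^2 + 5*t - 11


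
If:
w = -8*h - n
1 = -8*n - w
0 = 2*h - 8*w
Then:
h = 4/263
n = -33/263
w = 1/263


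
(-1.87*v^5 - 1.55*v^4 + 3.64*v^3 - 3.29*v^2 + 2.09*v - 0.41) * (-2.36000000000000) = 4.4132*v^5 + 3.658*v^4 - 8.5904*v^3 + 7.7644*v^2 - 4.9324*v + 0.9676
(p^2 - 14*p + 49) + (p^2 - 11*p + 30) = 2*p^2 - 25*p + 79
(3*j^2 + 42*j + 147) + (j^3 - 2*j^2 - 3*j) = j^3 + j^2 + 39*j + 147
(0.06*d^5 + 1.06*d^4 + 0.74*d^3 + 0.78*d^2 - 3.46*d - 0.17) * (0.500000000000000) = 0.03*d^5 + 0.53*d^4 + 0.37*d^3 + 0.39*d^2 - 1.73*d - 0.085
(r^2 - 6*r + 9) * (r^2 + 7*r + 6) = r^4 + r^3 - 27*r^2 + 27*r + 54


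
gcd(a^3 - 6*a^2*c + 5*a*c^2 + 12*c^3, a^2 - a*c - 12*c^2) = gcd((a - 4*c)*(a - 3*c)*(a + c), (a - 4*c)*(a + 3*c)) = a - 4*c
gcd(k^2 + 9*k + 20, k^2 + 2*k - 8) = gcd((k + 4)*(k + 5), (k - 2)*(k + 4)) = k + 4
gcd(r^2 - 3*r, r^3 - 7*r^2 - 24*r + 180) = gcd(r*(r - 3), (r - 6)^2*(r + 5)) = 1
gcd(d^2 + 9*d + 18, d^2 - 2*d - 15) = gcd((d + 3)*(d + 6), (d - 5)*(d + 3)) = d + 3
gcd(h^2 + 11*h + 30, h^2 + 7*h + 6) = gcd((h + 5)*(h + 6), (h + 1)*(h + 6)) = h + 6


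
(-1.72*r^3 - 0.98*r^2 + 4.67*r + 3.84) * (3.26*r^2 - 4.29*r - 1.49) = -5.6072*r^5 + 4.184*r^4 + 21.9912*r^3 - 6.0557*r^2 - 23.4319*r - 5.7216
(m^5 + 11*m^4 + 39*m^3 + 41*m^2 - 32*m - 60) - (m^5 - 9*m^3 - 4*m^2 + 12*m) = 11*m^4 + 48*m^3 + 45*m^2 - 44*m - 60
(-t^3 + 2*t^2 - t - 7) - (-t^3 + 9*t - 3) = 2*t^2 - 10*t - 4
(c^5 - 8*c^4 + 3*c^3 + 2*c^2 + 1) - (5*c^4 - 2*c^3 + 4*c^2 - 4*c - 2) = c^5 - 13*c^4 + 5*c^3 - 2*c^2 + 4*c + 3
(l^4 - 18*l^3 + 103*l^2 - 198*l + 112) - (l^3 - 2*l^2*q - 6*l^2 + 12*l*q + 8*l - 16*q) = l^4 - 19*l^3 + 2*l^2*q + 109*l^2 - 12*l*q - 206*l + 16*q + 112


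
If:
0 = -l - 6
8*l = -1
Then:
No Solution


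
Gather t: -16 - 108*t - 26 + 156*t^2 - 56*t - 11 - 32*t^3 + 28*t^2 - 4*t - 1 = -32*t^3 + 184*t^2 - 168*t - 54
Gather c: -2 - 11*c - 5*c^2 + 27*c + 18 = -5*c^2 + 16*c + 16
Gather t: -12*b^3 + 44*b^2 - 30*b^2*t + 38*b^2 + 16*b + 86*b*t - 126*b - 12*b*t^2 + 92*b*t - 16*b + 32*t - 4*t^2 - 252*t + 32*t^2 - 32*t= -12*b^3 + 82*b^2 - 126*b + t^2*(28 - 12*b) + t*(-30*b^2 + 178*b - 252)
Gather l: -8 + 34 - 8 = 18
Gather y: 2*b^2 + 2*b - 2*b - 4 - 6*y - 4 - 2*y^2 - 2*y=2*b^2 - 2*y^2 - 8*y - 8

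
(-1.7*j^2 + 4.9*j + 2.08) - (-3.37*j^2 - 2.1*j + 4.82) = 1.67*j^2 + 7.0*j - 2.74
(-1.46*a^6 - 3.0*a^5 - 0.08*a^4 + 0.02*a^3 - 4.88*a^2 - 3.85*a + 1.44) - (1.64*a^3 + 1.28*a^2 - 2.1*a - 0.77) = -1.46*a^6 - 3.0*a^5 - 0.08*a^4 - 1.62*a^3 - 6.16*a^2 - 1.75*a + 2.21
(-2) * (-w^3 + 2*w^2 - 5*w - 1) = 2*w^3 - 4*w^2 + 10*w + 2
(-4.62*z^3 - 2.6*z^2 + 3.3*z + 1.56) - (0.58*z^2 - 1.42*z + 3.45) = -4.62*z^3 - 3.18*z^2 + 4.72*z - 1.89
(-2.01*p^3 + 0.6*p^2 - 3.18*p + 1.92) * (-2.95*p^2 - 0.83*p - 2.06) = 5.9295*p^5 - 0.1017*p^4 + 13.0236*p^3 - 4.2606*p^2 + 4.9572*p - 3.9552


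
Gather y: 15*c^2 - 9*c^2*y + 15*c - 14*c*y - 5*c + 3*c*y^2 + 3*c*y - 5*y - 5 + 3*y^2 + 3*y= 15*c^2 + 10*c + y^2*(3*c + 3) + y*(-9*c^2 - 11*c - 2) - 5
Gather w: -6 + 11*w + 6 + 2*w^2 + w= 2*w^2 + 12*w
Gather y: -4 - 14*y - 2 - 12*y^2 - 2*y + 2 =-12*y^2 - 16*y - 4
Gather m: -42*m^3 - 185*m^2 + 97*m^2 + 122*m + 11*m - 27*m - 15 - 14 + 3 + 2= -42*m^3 - 88*m^2 + 106*m - 24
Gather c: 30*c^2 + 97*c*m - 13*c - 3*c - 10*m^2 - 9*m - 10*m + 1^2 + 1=30*c^2 + c*(97*m - 16) - 10*m^2 - 19*m + 2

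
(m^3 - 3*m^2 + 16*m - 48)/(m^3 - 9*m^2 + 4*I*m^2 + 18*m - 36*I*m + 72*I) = (m - 4*I)/(m - 6)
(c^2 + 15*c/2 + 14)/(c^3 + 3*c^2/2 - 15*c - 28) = (c + 4)/(c^2 - 2*c - 8)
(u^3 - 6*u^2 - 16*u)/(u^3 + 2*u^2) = (u - 8)/u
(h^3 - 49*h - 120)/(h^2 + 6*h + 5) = (h^2 - 5*h - 24)/(h + 1)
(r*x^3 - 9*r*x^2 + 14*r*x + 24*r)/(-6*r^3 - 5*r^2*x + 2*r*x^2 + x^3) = r*(-x^3 + 9*x^2 - 14*x - 24)/(6*r^3 + 5*r^2*x - 2*r*x^2 - x^3)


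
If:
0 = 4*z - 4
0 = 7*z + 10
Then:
No Solution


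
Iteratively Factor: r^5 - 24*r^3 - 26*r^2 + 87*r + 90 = (r - 2)*(r^4 + 2*r^3 - 20*r^2 - 66*r - 45) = (r - 2)*(r + 1)*(r^3 + r^2 - 21*r - 45) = (r - 2)*(r + 1)*(r + 3)*(r^2 - 2*r - 15) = (r - 5)*(r - 2)*(r + 1)*(r + 3)*(r + 3)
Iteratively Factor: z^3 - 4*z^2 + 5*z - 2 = (z - 1)*(z^2 - 3*z + 2) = (z - 1)^2*(z - 2)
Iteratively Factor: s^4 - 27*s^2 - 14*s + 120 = (s - 5)*(s^3 + 5*s^2 - 2*s - 24) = (s - 5)*(s + 3)*(s^2 + 2*s - 8) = (s - 5)*(s + 3)*(s + 4)*(s - 2)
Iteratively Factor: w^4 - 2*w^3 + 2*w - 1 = (w - 1)*(w^3 - w^2 - w + 1) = (w - 1)^2*(w^2 - 1) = (w - 1)^2*(w + 1)*(w - 1)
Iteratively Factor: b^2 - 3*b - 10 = (b + 2)*(b - 5)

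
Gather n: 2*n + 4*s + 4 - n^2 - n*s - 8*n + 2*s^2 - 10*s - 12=-n^2 + n*(-s - 6) + 2*s^2 - 6*s - 8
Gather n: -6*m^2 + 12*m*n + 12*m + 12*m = -6*m^2 + 12*m*n + 24*m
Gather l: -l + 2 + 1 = 3 - l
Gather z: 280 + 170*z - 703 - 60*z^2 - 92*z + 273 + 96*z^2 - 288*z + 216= 36*z^2 - 210*z + 66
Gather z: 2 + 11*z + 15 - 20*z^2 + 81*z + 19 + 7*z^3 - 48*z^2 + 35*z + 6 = 7*z^3 - 68*z^2 + 127*z + 42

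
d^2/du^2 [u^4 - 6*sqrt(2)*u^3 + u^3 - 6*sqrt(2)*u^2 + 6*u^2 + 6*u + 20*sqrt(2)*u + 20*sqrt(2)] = 12*u^2 - 36*sqrt(2)*u + 6*u - 12*sqrt(2) + 12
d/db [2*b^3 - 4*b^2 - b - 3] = 6*b^2 - 8*b - 1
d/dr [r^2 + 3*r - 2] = 2*r + 3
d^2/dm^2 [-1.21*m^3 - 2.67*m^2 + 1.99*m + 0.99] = -7.26*m - 5.34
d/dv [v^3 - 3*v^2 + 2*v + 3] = 3*v^2 - 6*v + 2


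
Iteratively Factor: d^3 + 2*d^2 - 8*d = (d + 4)*(d^2 - 2*d) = (d - 2)*(d + 4)*(d)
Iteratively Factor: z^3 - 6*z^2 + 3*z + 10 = (z + 1)*(z^2 - 7*z + 10) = (z - 2)*(z + 1)*(z - 5)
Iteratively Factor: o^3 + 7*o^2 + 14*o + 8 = (o + 2)*(o^2 + 5*o + 4) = (o + 1)*(o + 2)*(o + 4)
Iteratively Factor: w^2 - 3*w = (w - 3)*(w)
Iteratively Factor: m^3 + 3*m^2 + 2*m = (m + 1)*(m^2 + 2*m) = (m + 1)*(m + 2)*(m)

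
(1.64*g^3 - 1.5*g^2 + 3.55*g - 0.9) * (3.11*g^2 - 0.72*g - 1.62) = 5.1004*g^5 - 5.8458*g^4 + 9.4637*g^3 - 2.925*g^2 - 5.103*g + 1.458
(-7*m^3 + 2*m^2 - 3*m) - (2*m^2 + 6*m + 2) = -7*m^3 - 9*m - 2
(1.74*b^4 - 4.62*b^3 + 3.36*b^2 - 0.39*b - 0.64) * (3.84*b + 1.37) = 6.6816*b^5 - 15.357*b^4 + 6.573*b^3 + 3.1056*b^2 - 2.9919*b - 0.8768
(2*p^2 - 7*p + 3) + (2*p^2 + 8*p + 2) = 4*p^2 + p + 5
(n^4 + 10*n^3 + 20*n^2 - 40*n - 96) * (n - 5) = n^5 + 5*n^4 - 30*n^3 - 140*n^2 + 104*n + 480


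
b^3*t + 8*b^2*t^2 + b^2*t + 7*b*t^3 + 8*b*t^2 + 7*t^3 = (b + t)*(b + 7*t)*(b*t + t)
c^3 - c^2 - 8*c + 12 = (c - 2)^2*(c + 3)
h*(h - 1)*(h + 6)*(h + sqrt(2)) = h^4 + sqrt(2)*h^3 + 5*h^3 - 6*h^2 + 5*sqrt(2)*h^2 - 6*sqrt(2)*h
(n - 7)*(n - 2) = n^2 - 9*n + 14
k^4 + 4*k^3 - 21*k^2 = k^2*(k - 3)*(k + 7)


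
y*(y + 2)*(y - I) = y^3 + 2*y^2 - I*y^2 - 2*I*y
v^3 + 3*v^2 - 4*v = v*(v - 1)*(v + 4)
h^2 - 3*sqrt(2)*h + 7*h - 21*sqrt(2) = (h + 7)*(h - 3*sqrt(2))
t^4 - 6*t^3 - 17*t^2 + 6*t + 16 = (t - 8)*(t - 1)*(t + 1)*(t + 2)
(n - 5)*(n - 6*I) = n^2 - 5*n - 6*I*n + 30*I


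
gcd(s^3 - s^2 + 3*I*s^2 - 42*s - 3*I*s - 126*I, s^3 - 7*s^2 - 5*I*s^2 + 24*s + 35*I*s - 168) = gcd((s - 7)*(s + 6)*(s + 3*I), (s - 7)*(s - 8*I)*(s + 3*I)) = s^2 + s*(-7 + 3*I) - 21*I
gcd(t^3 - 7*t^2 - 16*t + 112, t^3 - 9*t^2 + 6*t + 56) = t^2 - 11*t + 28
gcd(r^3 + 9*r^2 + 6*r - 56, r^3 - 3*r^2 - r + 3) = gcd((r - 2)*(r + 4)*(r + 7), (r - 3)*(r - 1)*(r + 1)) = 1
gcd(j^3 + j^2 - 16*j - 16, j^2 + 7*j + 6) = j + 1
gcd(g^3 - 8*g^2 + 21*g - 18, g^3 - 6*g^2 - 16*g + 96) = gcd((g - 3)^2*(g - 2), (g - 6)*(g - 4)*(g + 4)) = 1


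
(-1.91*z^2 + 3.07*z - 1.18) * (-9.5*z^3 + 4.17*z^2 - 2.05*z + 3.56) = 18.145*z^5 - 37.1297*z^4 + 27.9274*z^3 - 18.0137*z^2 + 13.3482*z - 4.2008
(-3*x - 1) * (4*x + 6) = -12*x^2 - 22*x - 6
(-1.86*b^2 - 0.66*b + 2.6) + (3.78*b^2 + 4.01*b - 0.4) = 1.92*b^2 + 3.35*b + 2.2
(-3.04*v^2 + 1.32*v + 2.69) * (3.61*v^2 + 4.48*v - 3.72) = -10.9744*v^4 - 8.854*v^3 + 26.9333*v^2 + 7.1408*v - 10.0068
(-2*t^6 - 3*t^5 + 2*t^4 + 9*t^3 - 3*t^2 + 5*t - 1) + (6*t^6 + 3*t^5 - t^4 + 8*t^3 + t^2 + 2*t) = 4*t^6 + t^4 + 17*t^3 - 2*t^2 + 7*t - 1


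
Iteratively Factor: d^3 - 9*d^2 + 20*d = (d)*(d^2 - 9*d + 20) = d*(d - 5)*(d - 4)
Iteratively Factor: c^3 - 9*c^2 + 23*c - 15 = (c - 3)*(c^2 - 6*c + 5) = (c - 5)*(c - 3)*(c - 1)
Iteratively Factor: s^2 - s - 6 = (s + 2)*(s - 3)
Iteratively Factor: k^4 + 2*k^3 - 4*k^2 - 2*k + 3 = (k - 1)*(k^3 + 3*k^2 - k - 3) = (k - 1)^2*(k^2 + 4*k + 3) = (k - 1)^2*(k + 3)*(k + 1)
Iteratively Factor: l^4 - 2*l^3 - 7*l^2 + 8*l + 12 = (l - 3)*(l^3 + l^2 - 4*l - 4) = (l - 3)*(l + 2)*(l^2 - l - 2) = (l - 3)*(l - 2)*(l + 2)*(l + 1)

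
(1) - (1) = 0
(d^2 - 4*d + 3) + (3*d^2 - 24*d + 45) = 4*d^2 - 28*d + 48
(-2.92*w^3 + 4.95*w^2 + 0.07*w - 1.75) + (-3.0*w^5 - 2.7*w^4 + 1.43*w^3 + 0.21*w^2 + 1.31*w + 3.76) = -3.0*w^5 - 2.7*w^4 - 1.49*w^3 + 5.16*w^2 + 1.38*w + 2.01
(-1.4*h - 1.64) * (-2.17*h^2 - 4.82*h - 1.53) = 3.038*h^3 + 10.3068*h^2 + 10.0468*h + 2.5092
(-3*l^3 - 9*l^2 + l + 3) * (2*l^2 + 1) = -6*l^5 - 18*l^4 - l^3 - 3*l^2 + l + 3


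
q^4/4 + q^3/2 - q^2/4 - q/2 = q*(q/2 + 1/2)*(q/2 + 1)*(q - 1)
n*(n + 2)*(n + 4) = n^3 + 6*n^2 + 8*n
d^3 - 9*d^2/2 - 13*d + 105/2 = (d - 5)*(d - 3)*(d + 7/2)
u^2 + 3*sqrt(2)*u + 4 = (u + sqrt(2))*(u + 2*sqrt(2))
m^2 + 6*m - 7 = (m - 1)*(m + 7)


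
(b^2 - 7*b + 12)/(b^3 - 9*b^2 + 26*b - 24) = 1/(b - 2)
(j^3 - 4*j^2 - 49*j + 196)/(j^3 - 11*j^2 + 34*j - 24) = (j^2 - 49)/(j^2 - 7*j + 6)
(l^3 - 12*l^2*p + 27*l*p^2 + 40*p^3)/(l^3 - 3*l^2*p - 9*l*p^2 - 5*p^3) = (l - 8*p)/(l + p)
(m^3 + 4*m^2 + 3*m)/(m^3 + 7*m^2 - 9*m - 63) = m*(m + 1)/(m^2 + 4*m - 21)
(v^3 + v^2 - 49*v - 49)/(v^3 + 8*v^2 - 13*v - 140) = (v^2 - 6*v - 7)/(v^2 + v - 20)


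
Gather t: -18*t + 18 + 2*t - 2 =16 - 16*t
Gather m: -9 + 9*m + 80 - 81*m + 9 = 80 - 72*m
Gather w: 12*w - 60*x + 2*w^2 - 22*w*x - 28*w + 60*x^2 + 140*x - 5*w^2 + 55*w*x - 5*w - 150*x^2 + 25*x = -3*w^2 + w*(33*x - 21) - 90*x^2 + 105*x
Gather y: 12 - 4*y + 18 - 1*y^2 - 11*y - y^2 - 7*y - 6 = -2*y^2 - 22*y + 24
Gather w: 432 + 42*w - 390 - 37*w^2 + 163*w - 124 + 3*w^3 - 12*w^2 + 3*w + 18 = 3*w^3 - 49*w^2 + 208*w - 64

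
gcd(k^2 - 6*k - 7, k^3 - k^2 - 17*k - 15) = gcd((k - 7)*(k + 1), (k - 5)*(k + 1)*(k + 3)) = k + 1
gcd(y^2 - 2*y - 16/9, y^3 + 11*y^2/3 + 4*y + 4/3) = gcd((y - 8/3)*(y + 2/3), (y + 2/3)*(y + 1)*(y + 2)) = y + 2/3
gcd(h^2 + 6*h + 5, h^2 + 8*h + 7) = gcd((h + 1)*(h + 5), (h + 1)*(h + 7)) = h + 1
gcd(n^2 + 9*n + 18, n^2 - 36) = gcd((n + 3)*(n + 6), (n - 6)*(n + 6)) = n + 6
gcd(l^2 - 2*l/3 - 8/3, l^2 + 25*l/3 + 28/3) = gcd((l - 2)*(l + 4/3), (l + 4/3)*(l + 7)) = l + 4/3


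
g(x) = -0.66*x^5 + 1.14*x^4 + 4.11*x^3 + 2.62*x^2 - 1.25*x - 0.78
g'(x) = -3.3*x^4 + 4.56*x^3 + 12.33*x^2 + 5.24*x - 1.25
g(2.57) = 58.81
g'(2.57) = 27.10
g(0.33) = -0.75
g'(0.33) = 1.95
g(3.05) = 60.85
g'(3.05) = -26.76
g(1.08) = 6.68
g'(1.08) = 20.05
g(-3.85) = 617.06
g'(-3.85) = -823.92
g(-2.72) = 99.96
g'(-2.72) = -196.67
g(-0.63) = 0.26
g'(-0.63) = -1.32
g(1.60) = 21.31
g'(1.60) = 35.75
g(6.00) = -2680.92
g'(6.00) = -2817.77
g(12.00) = -133126.50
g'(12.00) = -58711.97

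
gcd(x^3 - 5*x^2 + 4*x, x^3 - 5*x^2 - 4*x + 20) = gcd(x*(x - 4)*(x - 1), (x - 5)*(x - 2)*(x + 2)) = 1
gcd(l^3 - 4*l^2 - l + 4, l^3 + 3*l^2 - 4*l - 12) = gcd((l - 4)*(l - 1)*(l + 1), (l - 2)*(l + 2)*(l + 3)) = 1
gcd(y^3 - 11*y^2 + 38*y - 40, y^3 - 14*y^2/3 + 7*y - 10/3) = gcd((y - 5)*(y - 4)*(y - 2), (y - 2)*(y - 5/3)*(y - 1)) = y - 2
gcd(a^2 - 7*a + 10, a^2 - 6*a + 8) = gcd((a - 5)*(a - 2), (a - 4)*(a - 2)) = a - 2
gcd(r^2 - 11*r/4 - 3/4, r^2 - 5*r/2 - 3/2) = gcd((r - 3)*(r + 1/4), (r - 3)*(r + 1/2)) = r - 3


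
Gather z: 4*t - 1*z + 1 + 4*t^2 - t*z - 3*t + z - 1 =4*t^2 - t*z + t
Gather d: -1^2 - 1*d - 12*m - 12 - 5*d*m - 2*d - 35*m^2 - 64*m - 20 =d*(-5*m - 3) - 35*m^2 - 76*m - 33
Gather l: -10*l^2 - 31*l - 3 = -10*l^2 - 31*l - 3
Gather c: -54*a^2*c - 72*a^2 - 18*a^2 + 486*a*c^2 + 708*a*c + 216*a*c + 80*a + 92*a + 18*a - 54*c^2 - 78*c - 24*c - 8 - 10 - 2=-90*a^2 + 190*a + c^2*(486*a - 54) + c*(-54*a^2 + 924*a - 102) - 20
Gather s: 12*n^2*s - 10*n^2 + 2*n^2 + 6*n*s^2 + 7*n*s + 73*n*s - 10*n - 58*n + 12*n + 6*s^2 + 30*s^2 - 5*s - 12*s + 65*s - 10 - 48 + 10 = -8*n^2 - 56*n + s^2*(6*n + 36) + s*(12*n^2 + 80*n + 48) - 48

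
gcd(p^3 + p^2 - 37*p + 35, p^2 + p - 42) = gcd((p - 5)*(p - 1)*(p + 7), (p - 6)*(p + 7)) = p + 7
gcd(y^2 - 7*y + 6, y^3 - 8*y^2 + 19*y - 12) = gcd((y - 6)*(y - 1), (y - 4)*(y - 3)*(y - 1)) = y - 1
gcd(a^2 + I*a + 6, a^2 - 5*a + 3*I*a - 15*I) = a + 3*I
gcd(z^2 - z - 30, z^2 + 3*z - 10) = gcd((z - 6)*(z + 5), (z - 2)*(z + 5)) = z + 5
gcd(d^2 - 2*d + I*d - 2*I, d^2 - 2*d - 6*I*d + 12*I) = d - 2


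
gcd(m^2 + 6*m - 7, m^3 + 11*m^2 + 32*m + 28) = m + 7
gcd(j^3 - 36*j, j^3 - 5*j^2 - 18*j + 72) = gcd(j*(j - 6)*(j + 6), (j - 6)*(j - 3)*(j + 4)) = j - 6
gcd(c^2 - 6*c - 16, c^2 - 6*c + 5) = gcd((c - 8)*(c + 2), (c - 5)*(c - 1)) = 1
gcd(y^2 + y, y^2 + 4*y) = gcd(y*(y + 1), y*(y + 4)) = y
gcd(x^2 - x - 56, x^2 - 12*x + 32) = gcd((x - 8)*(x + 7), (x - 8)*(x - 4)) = x - 8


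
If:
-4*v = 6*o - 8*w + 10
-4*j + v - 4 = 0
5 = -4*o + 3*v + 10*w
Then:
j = -7*w/34 - 73/68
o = 32*w/17 - 25/17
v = -14*w/17 - 5/17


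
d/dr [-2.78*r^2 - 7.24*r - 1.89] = -5.56*r - 7.24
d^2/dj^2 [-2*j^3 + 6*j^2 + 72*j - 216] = 12 - 12*j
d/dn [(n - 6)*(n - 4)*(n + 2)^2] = 4*n^3 - 18*n^2 - 24*n + 56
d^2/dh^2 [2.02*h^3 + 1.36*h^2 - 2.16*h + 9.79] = 12.12*h + 2.72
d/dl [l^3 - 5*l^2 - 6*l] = 3*l^2 - 10*l - 6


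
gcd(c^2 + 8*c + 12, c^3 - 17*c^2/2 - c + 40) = c + 2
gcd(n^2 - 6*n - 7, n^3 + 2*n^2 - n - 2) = n + 1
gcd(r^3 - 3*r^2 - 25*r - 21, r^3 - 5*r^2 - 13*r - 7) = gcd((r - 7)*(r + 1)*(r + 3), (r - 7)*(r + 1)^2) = r^2 - 6*r - 7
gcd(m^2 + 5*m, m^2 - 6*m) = m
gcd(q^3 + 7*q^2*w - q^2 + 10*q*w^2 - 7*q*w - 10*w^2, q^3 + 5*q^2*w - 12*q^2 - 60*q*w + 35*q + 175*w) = q + 5*w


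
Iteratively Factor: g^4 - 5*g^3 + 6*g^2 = (g - 3)*(g^3 - 2*g^2) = g*(g - 3)*(g^2 - 2*g) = g*(g - 3)*(g - 2)*(g)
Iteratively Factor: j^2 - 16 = (j + 4)*(j - 4)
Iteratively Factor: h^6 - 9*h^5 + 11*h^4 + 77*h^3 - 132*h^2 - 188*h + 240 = (h - 4)*(h^5 - 5*h^4 - 9*h^3 + 41*h^2 + 32*h - 60) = (h - 4)*(h - 3)*(h^4 - 2*h^3 - 15*h^2 - 4*h + 20) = (h - 4)*(h - 3)*(h - 1)*(h^3 - h^2 - 16*h - 20) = (h - 5)*(h - 4)*(h - 3)*(h - 1)*(h^2 + 4*h + 4) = (h - 5)*(h - 4)*(h - 3)*(h - 1)*(h + 2)*(h + 2)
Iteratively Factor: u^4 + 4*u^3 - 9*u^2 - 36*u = (u + 3)*(u^3 + u^2 - 12*u) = (u - 3)*(u + 3)*(u^2 + 4*u) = (u - 3)*(u + 3)*(u + 4)*(u)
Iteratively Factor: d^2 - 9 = (d - 3)*(d + 3)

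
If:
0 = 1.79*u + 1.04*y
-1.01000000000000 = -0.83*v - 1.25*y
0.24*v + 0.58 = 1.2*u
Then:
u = 1.51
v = 5.13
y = -2.60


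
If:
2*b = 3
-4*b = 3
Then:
No Solution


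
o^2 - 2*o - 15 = (o - 5)*(o + 3)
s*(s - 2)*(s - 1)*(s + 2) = s^4 - s^3 - 4*s^2 + 4*s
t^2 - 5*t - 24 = (t - 8)*(t + 3)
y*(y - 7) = y^2 - 7*y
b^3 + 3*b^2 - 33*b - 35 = (b - 5)*(b + 1)*(b + 7)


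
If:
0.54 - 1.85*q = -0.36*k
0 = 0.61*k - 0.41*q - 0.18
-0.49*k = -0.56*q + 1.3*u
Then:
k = 0.57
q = 0.40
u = -0.04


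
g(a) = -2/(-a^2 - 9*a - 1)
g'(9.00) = 0.00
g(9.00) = 0.01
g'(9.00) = 0.00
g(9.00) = 0.01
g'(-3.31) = -0.01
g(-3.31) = -0.11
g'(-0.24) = -14.02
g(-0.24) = -1.81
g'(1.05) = -0.17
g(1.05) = 0.17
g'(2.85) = -0.02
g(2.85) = 0.06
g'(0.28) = -1.48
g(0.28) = 0.56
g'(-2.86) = -0.02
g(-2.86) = -0.12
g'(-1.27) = -0.17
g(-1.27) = -0.23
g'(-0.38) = -3.18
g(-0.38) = -0.88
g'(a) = -2*(2*a + 9)/(-a^2 - 9*a - 1)^2 = 2*(-2*a - 9)/(a^2 + 9*a + 1)^2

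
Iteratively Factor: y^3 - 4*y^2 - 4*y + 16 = (y - 4)*(y^2 - 4) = (y - 4)*(y - 2)*(y + 2)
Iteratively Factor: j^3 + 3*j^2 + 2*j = (j + 1)*(j^2 + 2*j) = (j + 1)*(j + 2)*(j)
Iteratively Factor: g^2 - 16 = (g + 4)*(g - 4)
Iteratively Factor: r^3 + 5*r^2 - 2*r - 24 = (r + 3)*(r^2 + 2*r - 8) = (r + 3)*(r + 4)*(r - 2)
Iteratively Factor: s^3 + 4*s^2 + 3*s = (s + 1)*(s^2 + 3*s) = s*(s + 1)*(s + 3)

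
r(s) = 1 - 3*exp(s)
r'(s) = -3*exp(s)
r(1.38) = -10.92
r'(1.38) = -11.92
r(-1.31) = 0.19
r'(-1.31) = -0.81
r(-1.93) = 0.56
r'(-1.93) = -0.44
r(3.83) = -137.19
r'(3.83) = -138.19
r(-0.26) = -1.31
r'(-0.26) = -2.31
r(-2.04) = 0.61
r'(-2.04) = -0.39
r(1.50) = -12.45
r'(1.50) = -13.45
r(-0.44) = -0.93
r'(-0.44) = -1.93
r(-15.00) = 1.00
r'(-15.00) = 0.00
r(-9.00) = 1.00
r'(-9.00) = 0.00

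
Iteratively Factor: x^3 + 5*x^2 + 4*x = (x)*(x^2 + 5*x + 4) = x*(x + 4)*(x + 1)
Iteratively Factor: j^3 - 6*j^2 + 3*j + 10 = (j - 2)*(j^2 - 4*j - 5) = (j - 5)*(j - 2)*(j + 1)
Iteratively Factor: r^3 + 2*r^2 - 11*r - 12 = (r + 4)*(r^2 - 2*r - 3) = (r - 3)*(r + 4)*(r + 1)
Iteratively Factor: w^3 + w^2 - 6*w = (w)*(w^2 + w - 6) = w*(w + 3)*(w - 2)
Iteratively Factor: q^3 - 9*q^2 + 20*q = (q - 4)*(q^2 - 5*q) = (q - 5)*(q - 4)*(q)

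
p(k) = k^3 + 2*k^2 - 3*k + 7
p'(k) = 3*k^2 + 4*k - 3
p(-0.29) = 8.01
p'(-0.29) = -3.91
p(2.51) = 27.88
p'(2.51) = 25.94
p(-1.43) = 12.46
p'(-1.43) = -2.59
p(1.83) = 14.34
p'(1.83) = 14.37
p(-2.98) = 7.24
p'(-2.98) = 11.72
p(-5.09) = -57.79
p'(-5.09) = 54.36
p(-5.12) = -59.43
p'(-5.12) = 55.16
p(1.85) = 14.63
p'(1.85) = 14.67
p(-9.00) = -533.00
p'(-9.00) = 204.00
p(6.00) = 277.00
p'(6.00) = 129.00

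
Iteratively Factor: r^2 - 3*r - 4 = (r + 1)*(r - 4)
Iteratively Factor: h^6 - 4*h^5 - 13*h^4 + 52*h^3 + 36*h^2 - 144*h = (h)*(h^5 - 4*h^4 - 13*h^3 + 52*h^2 + 36*h - 144) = h*(h - 3)*(h^4 - h^3 - 16*h^2 + 4*h + 48) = h*(h - 3)*(h + 2)*(h^3 - 3*h^2 - 10*h + 24) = h*(h - 3)*(h - 2)*(h + 2)*(h^2 - h - 12) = h*(h - 4)*(h - 3)*(h - 2)*(h + 2)*(h + 3)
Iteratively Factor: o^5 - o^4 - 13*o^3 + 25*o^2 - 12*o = (o)*(o^4 - o^3 - 13*o^2 + 25*o - 12) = o*(o - 1)*(o^3 - 13*o + 12) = o*(o - 1)^2*(o^2 + o - 12) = o*(o - 1)^2*(o + 4)*(o - 3)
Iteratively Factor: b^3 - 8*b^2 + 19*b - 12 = (b - 1)*(b^2 - 7*b + 12) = (b - 3)*(b - 1)*(b - 4)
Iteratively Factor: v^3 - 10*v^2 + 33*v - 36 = (v - 3)*(v^2 - 7*v + 12) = (v - 4)*(v - 3)*(v - 3)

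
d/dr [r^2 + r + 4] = 2*r + 1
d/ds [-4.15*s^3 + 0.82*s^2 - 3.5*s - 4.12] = -12.45*s^2 + 1.64*s - 3.5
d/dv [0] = 0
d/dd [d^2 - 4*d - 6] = 2*d - 4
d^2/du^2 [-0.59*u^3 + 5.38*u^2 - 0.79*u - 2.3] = 10.76 - 3.54*u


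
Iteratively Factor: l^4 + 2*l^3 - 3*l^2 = (l)*(l^3 + 2*l^2 - 3*l) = l*(l + 3)*(l^2 - l) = l^2*(l + 3)*(l - 1)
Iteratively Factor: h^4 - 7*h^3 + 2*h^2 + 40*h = (h - 4)*(h^3 - 3*h^2 - 10*h) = (h - 5)*(h - 4)*(h^2 + 2*h) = h*(h - 5)*(h - 4)*(h + 2)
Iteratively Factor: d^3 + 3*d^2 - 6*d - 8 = (d + 1)*(d^2 + 2*d - 8) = (d - 2)*(d + 1)*(d + 4)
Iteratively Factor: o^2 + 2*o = (o + 2)*(o)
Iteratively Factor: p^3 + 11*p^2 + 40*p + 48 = (p + 4)*(p^2 + 7*p + 12) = (p + 3)*(p + 4)*(p + 4)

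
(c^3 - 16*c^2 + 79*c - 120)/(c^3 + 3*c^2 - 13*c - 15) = (c^2 - 13*c + 40)/(c^2 + 6*c + 5)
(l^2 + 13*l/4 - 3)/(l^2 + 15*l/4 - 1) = (4*l - 3)/(4*l - 1)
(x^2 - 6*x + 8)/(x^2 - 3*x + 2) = (x - 4)/(x - 1)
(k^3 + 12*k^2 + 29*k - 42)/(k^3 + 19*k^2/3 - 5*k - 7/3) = 3*(k + 6)/(3*k + 1)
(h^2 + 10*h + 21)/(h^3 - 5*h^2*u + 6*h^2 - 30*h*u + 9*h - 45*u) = (-h - 7)/(-h^2 + 5*h*u - 3*h + 15*u)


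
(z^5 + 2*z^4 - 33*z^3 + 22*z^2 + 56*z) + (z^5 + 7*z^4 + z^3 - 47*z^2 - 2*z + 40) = 2*z^5 + 9*z^4 - 32*z^3 - 25*z^2 + 54*z + 40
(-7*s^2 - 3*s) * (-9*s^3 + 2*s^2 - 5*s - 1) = 63*s^5 + 13*s^4 + 29*s^3 + 22*s^2 + 3*s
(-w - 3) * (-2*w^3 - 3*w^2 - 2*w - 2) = 2*w^4 + 9*w^3 + 11*w^2 + 8*w + 6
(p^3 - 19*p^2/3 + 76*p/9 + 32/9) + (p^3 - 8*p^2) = 2*p^3 - 43*p^2/3 + 76*p/9 + 32/9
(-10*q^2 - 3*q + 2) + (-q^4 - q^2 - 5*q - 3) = -q^4 - 11*q^2 - 8*q - 1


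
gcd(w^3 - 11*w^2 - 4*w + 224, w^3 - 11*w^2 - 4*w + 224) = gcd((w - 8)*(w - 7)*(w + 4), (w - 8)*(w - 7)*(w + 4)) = w^3 - 11*w^2 - 4*w + 224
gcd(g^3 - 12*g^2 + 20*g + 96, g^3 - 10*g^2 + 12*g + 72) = g^2 - 4*g - 12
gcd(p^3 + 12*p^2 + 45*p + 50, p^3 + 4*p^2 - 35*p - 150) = p^2 + 10*p + 25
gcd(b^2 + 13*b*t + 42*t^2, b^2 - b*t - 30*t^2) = 1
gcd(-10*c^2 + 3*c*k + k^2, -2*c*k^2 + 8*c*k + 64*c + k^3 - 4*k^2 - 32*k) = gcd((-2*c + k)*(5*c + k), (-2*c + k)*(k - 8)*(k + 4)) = 2*c - k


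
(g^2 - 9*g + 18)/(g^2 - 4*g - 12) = (g - 3)/(g + 2)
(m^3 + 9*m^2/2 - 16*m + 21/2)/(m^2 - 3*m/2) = m + 6 - 7/m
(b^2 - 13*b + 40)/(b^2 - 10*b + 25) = (b - 8)/(b - 5)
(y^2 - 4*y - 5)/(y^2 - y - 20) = (y + 1)/(y + 4)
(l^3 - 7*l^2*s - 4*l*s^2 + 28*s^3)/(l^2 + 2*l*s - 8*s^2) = (l^2 - 5*l*s - 14*s^2)/(l + 4*s)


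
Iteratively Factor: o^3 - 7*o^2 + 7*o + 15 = (o - 5)*(o^2 - 2*o - 3) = (o - 5)*(o + 1)*(o - 3)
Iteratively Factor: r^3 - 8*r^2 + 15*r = (r - 3)*(r^2 - 5*r) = (r - 5)*(r - 3)*(r)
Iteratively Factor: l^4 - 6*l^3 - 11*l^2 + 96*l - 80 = (l + 4)*(l^3 - 10*l^2 + 29*l - 20) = (l - 1)*(l + 4)*(l^2 - 9*l + 20) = (l - 5)*(l - 1)*(l + 4)*(l - 4)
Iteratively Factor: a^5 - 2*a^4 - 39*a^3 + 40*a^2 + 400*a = (a - 5)*(a^4 + 3*a^3 - 24*a^2 - 80*a) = a*(a - 5)*(a^3 + 3*a^2 - 24*a - 80) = a*(a - 5)*(a + 4)*(a^2 - a - 20) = a*(a - 5)^2*(a + 4)*(a + 4)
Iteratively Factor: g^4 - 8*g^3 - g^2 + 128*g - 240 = (g - 5)*(g^3 - 3*g^2 - 16*g + 48) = (g - 5)*(g - 3)*(g^2 - 16) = (g - 5)*(g - 3)*(g + 4)*(g - 4)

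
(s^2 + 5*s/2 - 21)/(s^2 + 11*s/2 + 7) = (2*s^2 + 5*s - 42)/(2*s^2 + 11*s + 14)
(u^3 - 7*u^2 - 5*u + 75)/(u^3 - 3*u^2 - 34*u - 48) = (u^2 - 10*u + 25)/(u^2 - 6*u - 16)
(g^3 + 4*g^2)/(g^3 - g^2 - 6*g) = g*(g + 4)/(g^2 - g - 6)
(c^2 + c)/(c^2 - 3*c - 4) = c/(c - 4)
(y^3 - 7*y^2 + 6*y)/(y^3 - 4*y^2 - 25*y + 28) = y*(y - 6)/(y^2 - 3*y - 28)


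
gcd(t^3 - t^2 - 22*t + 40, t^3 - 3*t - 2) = t - 2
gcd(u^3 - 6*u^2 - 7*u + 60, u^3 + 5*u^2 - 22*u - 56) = u - 4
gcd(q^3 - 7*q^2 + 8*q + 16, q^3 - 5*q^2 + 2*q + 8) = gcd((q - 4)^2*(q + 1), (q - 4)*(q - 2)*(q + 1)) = q^2 - 3*q - 4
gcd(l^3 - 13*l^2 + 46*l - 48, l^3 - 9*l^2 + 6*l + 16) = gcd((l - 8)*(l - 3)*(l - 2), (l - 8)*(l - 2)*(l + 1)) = l^2 - 10*l + 16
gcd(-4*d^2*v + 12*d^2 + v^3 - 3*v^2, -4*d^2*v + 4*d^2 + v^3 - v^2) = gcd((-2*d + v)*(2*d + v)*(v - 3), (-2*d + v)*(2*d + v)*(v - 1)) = -4*d^2 + v^2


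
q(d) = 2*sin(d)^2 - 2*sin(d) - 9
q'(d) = 4*sin(d)*cos(d) - 2*cos(d)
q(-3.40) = -9.38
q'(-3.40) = 0.95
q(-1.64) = -5.01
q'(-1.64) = 0.41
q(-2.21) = -6.11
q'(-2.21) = 3.11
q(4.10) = -6.02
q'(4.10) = 3.03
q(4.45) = -5.20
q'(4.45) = 1.52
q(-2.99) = -8.65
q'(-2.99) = 2.57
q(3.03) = -9.20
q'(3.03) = 1.54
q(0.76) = -9.43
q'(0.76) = 0.55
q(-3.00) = -8.68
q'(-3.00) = 2.54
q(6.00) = -8.29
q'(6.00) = -2.99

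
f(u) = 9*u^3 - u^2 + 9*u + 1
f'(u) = 27*u^2 - 2*u + 9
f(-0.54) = -5.57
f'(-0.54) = 17.95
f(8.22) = 5006.12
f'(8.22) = 1816.91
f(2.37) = 136.52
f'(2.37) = 155.92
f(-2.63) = -193.31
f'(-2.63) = 201.02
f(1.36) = 34.03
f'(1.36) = 56.22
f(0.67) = 9.29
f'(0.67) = 19.78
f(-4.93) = -1146.08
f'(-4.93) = 675.09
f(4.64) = 920.31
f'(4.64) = 581.02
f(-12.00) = -15803.00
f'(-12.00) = 3921.00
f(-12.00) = -15803.00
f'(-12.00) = 3921.00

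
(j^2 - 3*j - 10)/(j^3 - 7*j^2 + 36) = (j - 5)/(j^2 - 9*j + 18)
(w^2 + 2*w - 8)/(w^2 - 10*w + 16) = (w + 4)/(w - 8)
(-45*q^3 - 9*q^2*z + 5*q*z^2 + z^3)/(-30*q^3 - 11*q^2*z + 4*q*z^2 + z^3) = (3*q + z)/(2*q + z)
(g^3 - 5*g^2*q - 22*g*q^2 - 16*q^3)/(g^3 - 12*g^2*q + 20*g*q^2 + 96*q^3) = (-g - q)/(-g + 6*q)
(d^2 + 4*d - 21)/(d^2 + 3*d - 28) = (d - 3)/(d - 4)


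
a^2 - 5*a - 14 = (a - 7)*(a + 2)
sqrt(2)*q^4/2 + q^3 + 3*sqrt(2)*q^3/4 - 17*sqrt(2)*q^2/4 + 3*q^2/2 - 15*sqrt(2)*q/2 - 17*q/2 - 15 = (q - 3)*(q + 5/2)*(q + sqrt(2))*(sqrt(2)*q/2 + sqrt(2))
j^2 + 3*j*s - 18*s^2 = (j - 3*s)*(j + 6*s)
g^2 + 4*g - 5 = (g - 1)*(g + 5)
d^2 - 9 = (d - 3)*(d + 3)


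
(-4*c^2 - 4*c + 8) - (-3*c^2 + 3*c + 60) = -c^2 - 7*c - 52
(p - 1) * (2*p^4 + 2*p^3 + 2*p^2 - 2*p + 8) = 2*p^5 - 4*p^2 + 10*p - 8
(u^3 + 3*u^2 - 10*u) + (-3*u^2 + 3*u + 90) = u^3 - 7*u + 90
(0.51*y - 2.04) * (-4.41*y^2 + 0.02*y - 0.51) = -2.2491*y^3 + 9.0066*y^2 - 0.3009*y + 1.0404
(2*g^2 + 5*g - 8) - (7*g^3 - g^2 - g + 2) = -7*g^3 + 3*g^2 + 6*g - 10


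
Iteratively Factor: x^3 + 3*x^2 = (x)*(x^2 + 3*x) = x*(x + 3)*(x)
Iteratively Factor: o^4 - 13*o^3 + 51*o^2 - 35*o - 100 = (o + 1)*(o^3 - 14*o^2 + 65*o - 100) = (o - 5)*(o + 1)*(o^2 - 9*o + 20) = (o - 5)*(o - 4)*(o + 1)*(o - 5)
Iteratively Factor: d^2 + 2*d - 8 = (d - 2)*(d + 4)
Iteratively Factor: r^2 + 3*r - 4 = (r - 1)*(r + 4)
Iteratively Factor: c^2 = (c)*(c)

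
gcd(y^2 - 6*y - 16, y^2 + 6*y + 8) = y + 2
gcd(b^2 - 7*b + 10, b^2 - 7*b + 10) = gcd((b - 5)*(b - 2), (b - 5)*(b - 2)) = b^2 - 7*b + 10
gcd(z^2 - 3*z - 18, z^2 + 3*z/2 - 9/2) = z + 3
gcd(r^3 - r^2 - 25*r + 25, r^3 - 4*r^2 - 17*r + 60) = r - 5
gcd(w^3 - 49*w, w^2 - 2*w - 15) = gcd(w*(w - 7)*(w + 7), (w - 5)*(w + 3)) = 1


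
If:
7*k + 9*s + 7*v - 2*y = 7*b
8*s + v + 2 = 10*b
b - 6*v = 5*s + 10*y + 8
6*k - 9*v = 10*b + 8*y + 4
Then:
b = -1492*y/5 - 2341/10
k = -308*y/5 - 242/5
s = -2046*y/5 - 3213/10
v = 1448*y/5 + 1137/5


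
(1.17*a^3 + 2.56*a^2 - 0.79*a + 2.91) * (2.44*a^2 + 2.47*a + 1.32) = 2.8548*a^5 + 9.1363*a^4 + 5.94*a^3 + 8.5283*a^2 + 6.1449*a + 3.8412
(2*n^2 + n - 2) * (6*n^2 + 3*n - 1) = 12*n^4 + 12*n^3 - 11*n^2 - 7*n + 2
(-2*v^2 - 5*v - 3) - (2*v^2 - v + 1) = -4*v^2 - 4*v - 4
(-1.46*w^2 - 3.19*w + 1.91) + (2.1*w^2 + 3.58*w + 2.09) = 0.64*w^2 + 0.39*w + 4.0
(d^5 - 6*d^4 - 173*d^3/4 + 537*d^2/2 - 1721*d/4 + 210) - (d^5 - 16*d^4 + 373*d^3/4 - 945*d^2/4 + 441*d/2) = 10*d^4 - 273*d^3/2 + 2019*d^2/4 - 2603*d/4 + 210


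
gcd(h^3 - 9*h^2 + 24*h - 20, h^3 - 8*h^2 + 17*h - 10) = h^2 - 7*h + 10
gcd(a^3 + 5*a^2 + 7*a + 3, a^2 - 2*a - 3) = a + 1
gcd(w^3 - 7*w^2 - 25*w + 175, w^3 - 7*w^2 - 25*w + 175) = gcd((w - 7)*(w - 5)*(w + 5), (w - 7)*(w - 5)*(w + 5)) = w^3 - 7*w^2 - 25*w + 175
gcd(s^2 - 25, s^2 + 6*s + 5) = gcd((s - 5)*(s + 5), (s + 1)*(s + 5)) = s + 5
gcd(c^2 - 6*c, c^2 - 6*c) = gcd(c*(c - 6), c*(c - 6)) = c^2 - 6*c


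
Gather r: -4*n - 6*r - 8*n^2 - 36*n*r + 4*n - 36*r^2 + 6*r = -8*n^2 - 36*n*r - 36*r^2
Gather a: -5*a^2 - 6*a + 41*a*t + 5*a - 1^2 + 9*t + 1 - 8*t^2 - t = -5*a^2 + a*(41*t - 1) - 8*t^2 + 8*t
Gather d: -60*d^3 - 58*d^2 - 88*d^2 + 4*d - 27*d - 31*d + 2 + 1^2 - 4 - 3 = -60*d^3 - 146*d^2 - 54*d - 4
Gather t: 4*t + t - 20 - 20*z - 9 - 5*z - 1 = 5*t - 25*z - 30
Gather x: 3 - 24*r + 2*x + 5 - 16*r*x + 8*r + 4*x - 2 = -16*r + x*(6 - 16*r) + 6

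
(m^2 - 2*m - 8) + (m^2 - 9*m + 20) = 2*m^2 - 11*m + 12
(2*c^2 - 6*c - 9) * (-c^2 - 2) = -2*c^4 + 6*c^3 + 5*c^2 + 12*c + 18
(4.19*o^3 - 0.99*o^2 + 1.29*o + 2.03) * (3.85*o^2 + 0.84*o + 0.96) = 16.1315*o^5 - 0.2919*o^4 + 8.1573*o^3 + 7.9487*o^2 + 2.9436*o + 1.9488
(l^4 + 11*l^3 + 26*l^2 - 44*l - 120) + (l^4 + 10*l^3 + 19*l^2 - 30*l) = 2*l^4 + 21*l^3 + 45*l^2 - 74*l - 120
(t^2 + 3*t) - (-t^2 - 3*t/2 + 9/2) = 2*t^2 + 9*t/2 - 9/2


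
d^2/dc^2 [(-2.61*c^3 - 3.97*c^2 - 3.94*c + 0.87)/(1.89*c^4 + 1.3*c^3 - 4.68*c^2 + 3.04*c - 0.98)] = (-18.646362*c^9 - 85.0874219999998*c^8 - 365.93046*c^7 + 1.80151599999988*c^6 + 452.863524*c^5 + 36.5368560000002*c^4 - 560.170136*c^3 + 249.964536*c^2 + 25.766928*c - 23.001624)/(6.751269*c^12 + 13.93119*c^11 - 40.569984*c^10 - 34.218008*c^9 + 134.772714*c^8 - 74.951448*c^7 - 114.034344*c^6 + 237.78192*c^5 - 211.937412*c^4 + 115.49596*c^3 - 40.65432*c^2 + 8.758848*c - 0.941192)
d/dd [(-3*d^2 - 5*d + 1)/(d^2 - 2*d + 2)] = (11*d^2 - 14*d - 8)/(d^4 - 4*d^3 + 8*d^2 - 8*d + 4)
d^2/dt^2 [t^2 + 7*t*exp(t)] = 7*t*exp(t) + 14*exp(t) + 2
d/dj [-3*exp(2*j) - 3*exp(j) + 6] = (-6*exp(j) - 3)*exp(j)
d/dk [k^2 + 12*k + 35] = 2*k + 12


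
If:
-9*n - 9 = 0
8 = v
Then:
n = -1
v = 8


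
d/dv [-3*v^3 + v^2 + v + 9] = -9*v^2 + 2*v + 1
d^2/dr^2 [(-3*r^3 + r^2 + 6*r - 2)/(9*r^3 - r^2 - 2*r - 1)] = 2*(54*r^6 + 1296*r^5 - 1242*r^4 + 310*r^3 + 405*r^2 - 93*r - 17)/(729*r^9 - 243*r^8 - 459*r^7 - 136*r^6 + 156*r^5 + 93*r^4 + 7*r^3 - 15*r^2 - 6*r - 1)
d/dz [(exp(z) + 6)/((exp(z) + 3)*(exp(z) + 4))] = (-exp(2*z) - 12*exp(z) - 30)*exp(z)/(exp(4*z) + 14*exp(3*z) + 73*exp(2*z) + 168*exp(z) + 144)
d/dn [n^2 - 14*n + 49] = 2*n - 14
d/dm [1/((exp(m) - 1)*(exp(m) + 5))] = 2*(-exp(m) - 2)*exp(m)/(exp(4*m) + 8*exp(3*m) + 6*exp(2*m) - 40*exp(m) + 25)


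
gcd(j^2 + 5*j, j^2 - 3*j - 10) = 1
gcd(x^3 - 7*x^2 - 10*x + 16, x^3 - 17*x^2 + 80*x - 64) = x^2 - 9*x + 8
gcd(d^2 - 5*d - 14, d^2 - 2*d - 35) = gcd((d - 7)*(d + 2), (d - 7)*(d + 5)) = d - 7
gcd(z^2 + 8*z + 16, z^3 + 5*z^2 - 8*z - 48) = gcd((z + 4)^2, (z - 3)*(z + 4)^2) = z^2 + 8*z + 16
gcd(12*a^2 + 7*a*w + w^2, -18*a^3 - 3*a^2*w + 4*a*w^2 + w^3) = 3*a + w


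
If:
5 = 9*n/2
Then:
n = 10/9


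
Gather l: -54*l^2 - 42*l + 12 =-54*l^2 - 42*l + 12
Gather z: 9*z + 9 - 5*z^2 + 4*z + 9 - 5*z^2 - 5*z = -10*z^2 + 8*z + 18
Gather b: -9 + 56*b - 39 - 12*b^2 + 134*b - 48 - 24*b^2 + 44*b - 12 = -36*b^2 + 234*b - 108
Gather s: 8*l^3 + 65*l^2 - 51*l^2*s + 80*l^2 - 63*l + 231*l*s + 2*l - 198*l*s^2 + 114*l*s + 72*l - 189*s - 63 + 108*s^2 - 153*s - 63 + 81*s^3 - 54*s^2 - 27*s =8*l^3 + 145*l^2 + 11*l + 81*s^3 + s^2*(54 - 198*l) + s*(-51*l^2 + 345*l - 369) - 126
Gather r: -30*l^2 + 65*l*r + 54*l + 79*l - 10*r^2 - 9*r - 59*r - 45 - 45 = -30*l^2 + 133*l - 10*r^2 + r*(65*l - 68) - 90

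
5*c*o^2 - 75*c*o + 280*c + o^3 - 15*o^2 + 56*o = (5*c + o)*(o - 8)*(o - 7)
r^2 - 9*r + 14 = (r - 7)*(r - 2)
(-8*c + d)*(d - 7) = -8*c*d + 56*c + d^2 - 7*d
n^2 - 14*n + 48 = (n - 8)*(n - 6)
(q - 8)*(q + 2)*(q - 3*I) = q^3 - 6*q^2 - 3*I*q^2 - 16*q + 18*I*q + 48*I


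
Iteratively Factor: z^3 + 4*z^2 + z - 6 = (z + 2)*(z^2 + 2*z - 3) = (z - 1)*(z + 2)*(z + 3)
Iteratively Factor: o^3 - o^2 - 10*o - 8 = (o + 2)*(o^2 - 3*o - 4) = (o + 1)*(o + 2)*(o - 4)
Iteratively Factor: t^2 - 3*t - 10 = (t + 2)*(t - 5)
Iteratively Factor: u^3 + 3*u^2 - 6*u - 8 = (u + 4)*(u^2 - u - 2) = (u + 1)*(u + 4)*(u - 2)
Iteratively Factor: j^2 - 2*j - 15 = (j - 5)*(j + 3)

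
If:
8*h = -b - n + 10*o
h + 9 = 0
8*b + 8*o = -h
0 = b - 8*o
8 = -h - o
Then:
No Solution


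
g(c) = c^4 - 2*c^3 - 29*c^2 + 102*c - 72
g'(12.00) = 5454.00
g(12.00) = 14256.00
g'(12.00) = 5454.00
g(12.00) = 14256.00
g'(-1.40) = 160.46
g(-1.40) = -262.31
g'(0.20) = 90.19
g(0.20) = -52.77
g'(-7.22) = -1297.48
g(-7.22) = 1149.94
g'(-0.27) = 117.14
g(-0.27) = -101.61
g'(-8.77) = -2548.92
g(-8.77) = 4067.63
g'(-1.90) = 163.10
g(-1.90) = -343.74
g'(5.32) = 225.90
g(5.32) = 149.76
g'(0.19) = 90.79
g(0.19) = -53.68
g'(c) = 4*c^3 - 6*c^2 - 58*c + 102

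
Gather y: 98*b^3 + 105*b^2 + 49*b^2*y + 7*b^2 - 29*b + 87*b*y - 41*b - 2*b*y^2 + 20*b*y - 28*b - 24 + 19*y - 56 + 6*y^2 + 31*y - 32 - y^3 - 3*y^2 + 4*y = 98*b^3 + 112*b^2 - 98*b - y^3 + y^2*(3 - 2*b) + y*(49*b^2 + 107*b + 54) - 112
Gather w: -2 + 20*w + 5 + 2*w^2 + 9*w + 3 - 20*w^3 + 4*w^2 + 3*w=-20*w^3 + 6*w^2 + 32*w + 6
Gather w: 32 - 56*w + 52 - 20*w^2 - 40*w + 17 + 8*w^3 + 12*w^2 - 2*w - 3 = 8*w^3 - 8*w^2 - 98*w + 98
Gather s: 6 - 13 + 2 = -5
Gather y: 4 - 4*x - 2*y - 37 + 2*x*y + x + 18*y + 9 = -3*x + y*(2*x + 16) - 24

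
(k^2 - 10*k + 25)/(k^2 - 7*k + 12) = (k^2 - 10*k + 25)/(k^2 - 7*k + 12)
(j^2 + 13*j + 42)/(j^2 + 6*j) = (j + 7)/j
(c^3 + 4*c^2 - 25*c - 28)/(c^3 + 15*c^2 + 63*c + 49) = (c - 4)/(c + 7)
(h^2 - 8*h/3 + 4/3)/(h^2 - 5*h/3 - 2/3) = (3*h - 2)/(3*h + 1)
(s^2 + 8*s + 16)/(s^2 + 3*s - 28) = (s^2 + 8*s + 16)/(s^2 + 3*s - 28)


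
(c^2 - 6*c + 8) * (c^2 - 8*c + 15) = c^4 - 14*c^3 + 71*c^2 - 154*c + 120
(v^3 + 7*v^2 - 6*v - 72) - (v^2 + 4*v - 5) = v^3 + 6*v^2 - 10*v - 67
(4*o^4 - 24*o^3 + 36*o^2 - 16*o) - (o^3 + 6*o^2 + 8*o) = 4*o^4 - 25*o^3 + 30*o^2 - 24*o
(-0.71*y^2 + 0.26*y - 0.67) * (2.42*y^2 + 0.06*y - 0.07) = -1.7182*y^4 + 0.5866*y^3 - 1.5561*y^2 - 0.0584*y + 0.0469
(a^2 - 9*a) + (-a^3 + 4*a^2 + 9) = -a^3 + 5*a^2 - 9*a + 9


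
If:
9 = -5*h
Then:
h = -9/5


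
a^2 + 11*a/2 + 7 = (a + 2)*(a + 7/2)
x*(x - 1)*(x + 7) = x^3 + 6*x^2 - 7*x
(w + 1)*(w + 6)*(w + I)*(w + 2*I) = w^4 + 7*w^3 + 3*I*w^3 + 4*w^2 + 21*I*w^2 - 14*w + 18*I*w - 12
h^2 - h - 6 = (h - 3)*(h + 2)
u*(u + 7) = u^2 + 7*u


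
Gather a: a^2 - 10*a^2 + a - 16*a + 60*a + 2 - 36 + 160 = -9*a^2 + 45*a + 126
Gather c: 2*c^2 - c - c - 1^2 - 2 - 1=2*c^2 - 2*c - 4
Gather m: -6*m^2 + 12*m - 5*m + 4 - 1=-6*m^2 + 7*m + 3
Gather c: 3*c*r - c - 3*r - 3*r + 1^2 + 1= c*(3*r - 1) - 6*r + 2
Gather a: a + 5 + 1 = a + 6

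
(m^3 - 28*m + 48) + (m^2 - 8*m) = m^3 + m^2 - 36*m + 48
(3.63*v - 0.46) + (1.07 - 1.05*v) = 2.58*v + 0.61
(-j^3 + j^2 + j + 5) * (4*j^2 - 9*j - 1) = -4*j^5 + 13*j^4 - 4*j^3 + 10*j^2 - 46*j - 5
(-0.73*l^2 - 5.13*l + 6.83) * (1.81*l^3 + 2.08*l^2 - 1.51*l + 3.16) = -1.3213*l^5 - 10.8037*l^4 + 2.7942*l^3 + 19.6459*l^2 - 26.5241*l + 21.5828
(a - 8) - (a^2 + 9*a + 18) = -a^2 - 8*a - 26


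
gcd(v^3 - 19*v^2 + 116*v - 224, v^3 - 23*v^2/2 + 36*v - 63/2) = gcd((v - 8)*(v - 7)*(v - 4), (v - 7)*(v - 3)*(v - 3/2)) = v - 7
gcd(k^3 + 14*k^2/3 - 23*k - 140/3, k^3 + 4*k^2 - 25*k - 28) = k^2 + 3*k - 28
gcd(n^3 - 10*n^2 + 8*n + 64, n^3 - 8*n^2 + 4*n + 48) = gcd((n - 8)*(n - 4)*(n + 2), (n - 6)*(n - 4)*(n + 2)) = n^2 - 2*n - 8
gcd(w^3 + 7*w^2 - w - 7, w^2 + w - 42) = w + 7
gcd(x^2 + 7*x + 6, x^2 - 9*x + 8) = 1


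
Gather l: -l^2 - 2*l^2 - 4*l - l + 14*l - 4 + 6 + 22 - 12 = -3*l^2 + 9*l + 12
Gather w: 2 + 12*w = 12*w + 2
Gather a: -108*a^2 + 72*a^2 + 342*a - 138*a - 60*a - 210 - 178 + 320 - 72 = -36*a^2 + 144*a - 140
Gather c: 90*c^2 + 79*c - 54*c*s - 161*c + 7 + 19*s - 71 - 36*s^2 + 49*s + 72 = 90*c^2 + c*(-54*s - 82) - 36*s^2 + 68*s + 8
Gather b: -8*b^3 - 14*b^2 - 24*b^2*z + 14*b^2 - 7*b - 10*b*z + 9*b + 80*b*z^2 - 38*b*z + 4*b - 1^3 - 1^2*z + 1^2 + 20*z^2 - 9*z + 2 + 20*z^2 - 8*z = -8*b^3 - 24*b^2*z + b*(80*z^2 - 48*z + 6) + 40*z^2 - 18*z + 2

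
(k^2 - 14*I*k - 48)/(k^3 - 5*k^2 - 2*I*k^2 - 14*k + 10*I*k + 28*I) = (k^2 - 14*I*k - 48)/(k^3 + k^2*(-5 - 2*I) + k*(-14 + 10*I) + 28*I)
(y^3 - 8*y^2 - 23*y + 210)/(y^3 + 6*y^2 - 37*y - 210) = (y - 7)/(y + 7)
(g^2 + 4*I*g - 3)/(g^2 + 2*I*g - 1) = (g + 3*I)/(g + I)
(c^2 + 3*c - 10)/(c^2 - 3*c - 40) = (c - 2)/(c - 8)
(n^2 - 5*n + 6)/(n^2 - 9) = (n - 2)/(n + 3)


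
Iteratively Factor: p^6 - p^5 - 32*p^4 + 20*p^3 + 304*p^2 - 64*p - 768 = (p - 4)*(p^5 + 3*p^4 - 20*p^3 - 60*p^2 + 64*p + 192) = (p - 4)*(p + 2)*(p^4 + p^3 - 22*p^2 - 16*p + 96) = (p - 4)*(p - 2)*(p + 2)*(p^3 + 3*p^2 - 16*p - 48) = (p - 4)*(p - 2)*(p + 2)*(p + 3)*(p^2 - 16) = (p - 4)^2*(p - 2)*(p + 2)*(p + 3)*(p + 4)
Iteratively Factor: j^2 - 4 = (j - 2)*(j + 2)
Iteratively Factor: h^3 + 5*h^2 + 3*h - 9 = (h - 1)*(h^2 + 6*h + 9) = (h - 1)*(h + 3)*(h + 3)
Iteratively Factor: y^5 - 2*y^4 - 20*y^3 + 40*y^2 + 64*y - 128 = (y + 4)*(y^4 - 6*y^3 + 4*y^2 + 24*y - 32) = (y - 2)*(y + 4)*(y^3 - 4*y^2 - 4*y + 16) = (y - 2)*(y + 2)*(y + 4)*(y^2 - 6*y + 8) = (y - 4)*(y - 2)*(y + 2)*(y + 4)*(y - 2)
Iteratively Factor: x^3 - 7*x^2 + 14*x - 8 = (x - 1)*(x^2 - 6*x + 8) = (x - 2)*(x - 1)*(x - 4)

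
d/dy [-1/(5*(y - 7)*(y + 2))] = (2*y - 5)/(5*(y - 7)^2*(y + 2)^2)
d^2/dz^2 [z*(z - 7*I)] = 2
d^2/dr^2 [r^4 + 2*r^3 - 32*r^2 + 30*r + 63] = 12*r^2 + 12*r - 64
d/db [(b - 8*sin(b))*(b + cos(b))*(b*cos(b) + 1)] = -(b - 8*sin(b))*(b + cos(b))*(b*sin(b) - cos(b)) - (b - 8*sin(b))*(b*cos(b) + 1)*(sin(b) - 1) - (b + cos(b))*(b*cos(b) + 1)*(8*cos(b) - 1)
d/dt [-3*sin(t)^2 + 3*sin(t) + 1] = -3*sin(2*t) + 3*cos(t)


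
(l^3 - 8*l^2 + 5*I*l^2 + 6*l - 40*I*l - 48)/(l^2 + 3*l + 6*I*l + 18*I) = (l^2 - l*(8 + I) + 8*I)/(l + 3)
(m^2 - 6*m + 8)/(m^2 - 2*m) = (m - 4)/m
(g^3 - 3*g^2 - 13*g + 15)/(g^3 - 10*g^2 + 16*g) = (g^3 - 3*g^2 - 13*g + 15)/(g*(g^2 - 10*g + 16))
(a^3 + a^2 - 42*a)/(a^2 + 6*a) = (a^2 + a - 42)/(a + 6)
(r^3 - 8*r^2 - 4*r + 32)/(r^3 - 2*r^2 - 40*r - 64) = (r - 2)/(r + 4)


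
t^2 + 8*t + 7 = (t + 1)*(t + 7)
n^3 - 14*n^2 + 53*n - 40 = (n - 8)*(n - 5)*(n - 1)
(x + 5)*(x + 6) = x^2 + 11*x + 30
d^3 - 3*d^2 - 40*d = d*(d - 8)*(d + 5)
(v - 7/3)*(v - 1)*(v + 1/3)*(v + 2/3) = v^4 - 7*v^3/3 - 7*v^2/9 + 43*v/27 + 14/27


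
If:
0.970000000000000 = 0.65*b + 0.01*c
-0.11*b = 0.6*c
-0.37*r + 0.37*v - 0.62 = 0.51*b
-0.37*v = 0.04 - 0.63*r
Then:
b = 1.50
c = -0.27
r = 5.47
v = 9.21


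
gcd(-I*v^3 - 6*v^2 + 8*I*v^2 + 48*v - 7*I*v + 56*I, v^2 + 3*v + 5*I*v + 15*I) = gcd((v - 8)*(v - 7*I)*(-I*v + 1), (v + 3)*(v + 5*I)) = 1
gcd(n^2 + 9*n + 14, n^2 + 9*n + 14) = n^2 + 9*n + 14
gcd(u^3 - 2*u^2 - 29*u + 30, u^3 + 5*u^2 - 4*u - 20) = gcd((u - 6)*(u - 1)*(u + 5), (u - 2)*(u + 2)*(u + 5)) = u + 5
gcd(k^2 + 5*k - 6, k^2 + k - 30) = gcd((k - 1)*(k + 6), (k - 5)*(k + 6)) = k + 6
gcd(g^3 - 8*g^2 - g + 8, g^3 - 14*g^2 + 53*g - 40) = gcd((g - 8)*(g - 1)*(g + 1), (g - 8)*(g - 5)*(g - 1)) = g^2 - 9*g + 8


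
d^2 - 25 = (d - 5)*(d + 5)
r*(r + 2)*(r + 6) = r^3 + 8*r^2 + 12*r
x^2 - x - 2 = (x - 2)*(x + 1)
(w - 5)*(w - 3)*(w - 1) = w^3 - 9*w^2 + 23*w - 15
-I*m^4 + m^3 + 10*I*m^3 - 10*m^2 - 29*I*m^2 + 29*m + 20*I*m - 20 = (m - 5)*(m - 4)*(m + I)*(-I*m + I)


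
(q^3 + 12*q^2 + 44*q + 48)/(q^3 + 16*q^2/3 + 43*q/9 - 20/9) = 9*(q^2 + 8*q + 12)/(9*q^2 + 12*q - 5)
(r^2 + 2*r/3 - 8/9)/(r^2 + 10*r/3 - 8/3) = (r + 4/3)/(r + 4)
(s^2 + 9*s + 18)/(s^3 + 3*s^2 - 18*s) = (s + 3)/(s*(s - 3))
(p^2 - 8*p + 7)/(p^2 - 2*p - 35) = (p - 1)/(p + 5)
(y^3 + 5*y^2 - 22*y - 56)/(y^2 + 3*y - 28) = y + 2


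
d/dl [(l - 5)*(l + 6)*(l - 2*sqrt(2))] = 3*l^2 - 4*sqrt(2)*l + 2*l - 30 - 2*sqrt(2)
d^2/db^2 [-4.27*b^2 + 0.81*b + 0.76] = -8.54000000000000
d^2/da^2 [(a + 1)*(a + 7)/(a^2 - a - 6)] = 2*(9*a^3 + 39*a^2 + 123*a + 37)/(a^6 - 3*a^5 - 15*a^4 + 35*a^3 + 90*a^2 - 108*a - 216)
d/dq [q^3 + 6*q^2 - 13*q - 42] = 3*q^2 + 12*q - 13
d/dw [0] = 0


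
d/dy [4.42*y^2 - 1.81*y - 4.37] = 8.84*y - 1.81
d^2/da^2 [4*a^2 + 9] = 8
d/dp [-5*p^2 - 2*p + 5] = -10*p - 2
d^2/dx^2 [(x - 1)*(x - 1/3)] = 2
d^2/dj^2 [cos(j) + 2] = -cos(j)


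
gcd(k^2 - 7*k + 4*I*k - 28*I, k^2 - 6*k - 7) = k - 7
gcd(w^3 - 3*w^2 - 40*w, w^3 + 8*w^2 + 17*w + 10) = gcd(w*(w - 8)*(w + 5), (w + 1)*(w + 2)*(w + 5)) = w + 5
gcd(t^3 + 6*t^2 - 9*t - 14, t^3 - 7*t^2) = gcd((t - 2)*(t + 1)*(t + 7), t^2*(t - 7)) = 1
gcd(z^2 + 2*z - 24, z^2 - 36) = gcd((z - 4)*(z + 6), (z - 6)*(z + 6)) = z + 6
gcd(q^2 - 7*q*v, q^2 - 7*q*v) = q^2 - 7*q*v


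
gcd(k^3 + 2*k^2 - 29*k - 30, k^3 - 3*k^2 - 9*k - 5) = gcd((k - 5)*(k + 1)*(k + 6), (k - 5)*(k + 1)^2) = k^2 - 4*k - 5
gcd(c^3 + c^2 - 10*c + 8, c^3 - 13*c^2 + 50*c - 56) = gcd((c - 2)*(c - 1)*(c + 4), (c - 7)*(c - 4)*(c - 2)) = c - 2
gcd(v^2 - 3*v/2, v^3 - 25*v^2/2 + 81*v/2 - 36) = v - 3/2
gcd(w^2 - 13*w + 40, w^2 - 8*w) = w - 8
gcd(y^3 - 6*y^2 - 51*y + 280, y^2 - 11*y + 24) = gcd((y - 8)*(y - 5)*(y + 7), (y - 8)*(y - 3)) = y - 8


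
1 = 1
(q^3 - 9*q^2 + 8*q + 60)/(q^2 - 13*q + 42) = (q^2 - 3*q - 10)/(q - 7)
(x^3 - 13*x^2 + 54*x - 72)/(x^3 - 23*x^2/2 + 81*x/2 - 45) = 2*(x - 4)/(2*x - 5)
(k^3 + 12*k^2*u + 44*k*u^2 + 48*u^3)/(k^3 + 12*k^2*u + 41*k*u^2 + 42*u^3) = (k^2 + 10*k*u + 24*u^2)/(k^2 + 10*k*u + 21*u^2)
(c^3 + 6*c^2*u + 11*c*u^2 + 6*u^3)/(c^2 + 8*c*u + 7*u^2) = (c^2 + 5*c*u + 6*u^2)/(c + 7*u)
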